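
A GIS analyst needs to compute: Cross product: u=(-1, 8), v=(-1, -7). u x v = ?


u x v = u_x*v_y - u_y*v_x = (-1)*(-7) - 8*(-1)
= 7 - (-8) = 15

15


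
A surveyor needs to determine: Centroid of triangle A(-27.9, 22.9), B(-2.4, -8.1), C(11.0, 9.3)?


Centroid = ((x_A+x_B+x_C)/3, (y_A+y_B+y_C)/3)
= (((-27.9)+(-2.4)+11)/3, (22.9+(-8.1)+9.3)/3)
= (-6.4333, 8.0333)

(-6.4333, 8.0333)


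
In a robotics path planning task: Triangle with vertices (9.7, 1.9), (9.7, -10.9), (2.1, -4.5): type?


Side lengths squared: AB^2=163.84, BC^2=98.72, CA^2=98.72
Sorted: [98.72, 98.72, 163.84]
By sides: Isosceles, By angles: Acute

Isosceles, Acute


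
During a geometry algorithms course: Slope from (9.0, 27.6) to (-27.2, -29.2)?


slope = (y2-y1)/(x2-x1) = ((-29.2)-27.6)/((-27.2)-9) = (-56.8)/(-36.2) = 1.5691

1.5691


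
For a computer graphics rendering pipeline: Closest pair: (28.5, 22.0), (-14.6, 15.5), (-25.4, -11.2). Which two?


d(P0,P1) = 43.5874, d(P0,P2) = 63.3044, d(P1,P2) = 28.8016
Closest: P1 and P2

Closest pair: (-14.6, 15.5) and (-25.4, -11.2), distance = 28.8016


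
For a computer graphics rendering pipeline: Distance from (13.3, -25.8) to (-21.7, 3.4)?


dx=-35, dy=29.2
d^2 = (-35)^2 + 29.2^2 = 2077.64
d = sqrt(2077.64) = 45.5811

45.5811


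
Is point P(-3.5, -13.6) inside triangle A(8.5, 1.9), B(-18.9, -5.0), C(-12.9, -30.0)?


Cross products: AB x AP = 341.9, BC x BP = 333.4, CA x CP = 51.1
All same sign? yes

Yes, inside


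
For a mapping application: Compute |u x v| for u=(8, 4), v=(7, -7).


|u x v| = |8*(-7) - 4*7|
= |(-56) - 28| = 84

84


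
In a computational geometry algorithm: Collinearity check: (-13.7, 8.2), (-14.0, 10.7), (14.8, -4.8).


Cross product: ((-14)-(-13.7))*((-4.8)-8.2) - (10.7-8.2)*(14.8-(-13.7))
= -67.35

No, not collinear


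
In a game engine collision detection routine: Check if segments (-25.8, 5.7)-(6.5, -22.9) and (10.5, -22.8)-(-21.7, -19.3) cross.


Cross products: d1=-790.65, d2=17.22, d3=117.63, d4=-690.24
d1*d2 < 0 and d3*d4 < 0? yes

Yes, they intersect


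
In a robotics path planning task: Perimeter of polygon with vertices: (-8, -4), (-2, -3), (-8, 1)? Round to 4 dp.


Sides: (-8, -4)->(-2, -3): sqrt(37) = 6.082763, (-2, -3)->(-8, 1): sqrt(52) = 7.211103, (-8, 1)->(-8, -4): sqrt(25) = 5
Sum = 18.293866
Perimeter = 18.2939

18.2939


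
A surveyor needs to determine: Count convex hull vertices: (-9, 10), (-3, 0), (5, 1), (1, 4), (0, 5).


Convex hull vertices (CCW): (-9, 10), (-3, 0), (5, 1), (0, 5)
Count = 4

4


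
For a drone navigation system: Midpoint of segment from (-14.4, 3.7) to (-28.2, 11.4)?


M = (((-14.4)+(-28.2))/2, (3.7+11.4)/2)
= (-21.3, 7.55)

(-21.3, 7.55)


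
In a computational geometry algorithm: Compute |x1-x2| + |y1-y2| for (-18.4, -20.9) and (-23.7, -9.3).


|(-18.4)-(-23.7)| + |(-20.9)-(-9.3)| = 5.3 + 11.6 = 16.9

16.9


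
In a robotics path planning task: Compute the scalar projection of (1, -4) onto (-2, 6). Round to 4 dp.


u.v = -26, |v| = sqrt(40) = 6.3246
Scalar projection = u.v / |v| = -26 / sqrt(40) = -4.111

-4.111


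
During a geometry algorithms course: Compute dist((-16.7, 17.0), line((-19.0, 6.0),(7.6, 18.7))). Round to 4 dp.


|cross product| = 263.39
|line direction| = sqrt(868.85) = 29.4763
Distance = 263.39/sqrt(868.85) = 8.9357

8.9357


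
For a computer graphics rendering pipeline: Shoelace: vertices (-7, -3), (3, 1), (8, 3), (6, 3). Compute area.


Shoelace sum: ((-7)*1 - 3*(-3)) + (3*3 - 8*1) + (8*3 - 6*3) + (6*(-3) - (-7)*3)
= 12
Area = |12|/2 = 6

6


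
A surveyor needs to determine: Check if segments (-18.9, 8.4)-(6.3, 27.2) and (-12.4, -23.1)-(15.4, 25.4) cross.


Cross products: d1=1190.95, d2=491.39, d3=-916, d4=-216.44
d1*d2 < 0 and d3*d4 < 0? no

No, they don't intersect


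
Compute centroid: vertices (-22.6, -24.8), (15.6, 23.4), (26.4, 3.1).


Centroid = ((x_A+x_B+x_C)/3, (y_A+y_B+y_C)/3)
= (((-22.6)+15.6+26.4)/3, ((-24.8)+23.4+3.1)/3)
= (6.4667, 0.5667)

(6.4667, 0.5667)


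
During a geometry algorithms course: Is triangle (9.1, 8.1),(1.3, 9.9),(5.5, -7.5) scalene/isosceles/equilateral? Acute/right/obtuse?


Side lengths squared: AB^2=64.08, BC^2=320.4, CA^2=256.32
Sorted: [64.08, 256.32, 320.4]
By sides: Scalene, By angles: Right

Scalene, Right


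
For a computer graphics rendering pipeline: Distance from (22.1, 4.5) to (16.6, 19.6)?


dx=-5.5, dy=15.1
d^2 = (-5.5)^2 + 15.1^2 = 258.26
d = sqrt(258.26) = 16.0705

16.0705


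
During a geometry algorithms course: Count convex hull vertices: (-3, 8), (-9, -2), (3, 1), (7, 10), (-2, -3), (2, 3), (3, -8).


Convex hull vertices (CCW): (-9, -2), (3, -8), (7, 10), (-3, 8)
Count = 4

4


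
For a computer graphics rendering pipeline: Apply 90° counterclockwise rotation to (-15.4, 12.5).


90° CCW: (x,y) -> (-y, x)
(-15.4,12.5) -> (-12.5, -15.4)

(-12.5, -15.4)


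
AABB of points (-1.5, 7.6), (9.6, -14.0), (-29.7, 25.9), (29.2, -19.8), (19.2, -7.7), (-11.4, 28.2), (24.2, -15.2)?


x range: [-29.7, 29.2]
y range: [-19.8, 28.2]
Bounding box: (-29.7,-19.8) to (29.2,28.2)

(-29.7,-19.8) to (29.2,28.2)


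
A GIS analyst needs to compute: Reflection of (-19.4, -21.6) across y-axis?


Reflection over y-axis: (x,y) -> (-x,y)
(-19.4, -21.6) -> (19.4, -21.6)

(19.4, -21.6)


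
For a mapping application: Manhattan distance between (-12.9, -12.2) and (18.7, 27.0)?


|(-12.9)-18.7| + |(-12.2)-27| = 31.6 + 39.2 = 70.8

70.8


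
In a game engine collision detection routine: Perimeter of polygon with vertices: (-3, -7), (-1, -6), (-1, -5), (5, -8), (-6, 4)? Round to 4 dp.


Sides: (-3, -7)->(-1, -6): sqrt(5) = 2.236068, (-1, -6)->(-1, -5): sqrt(1) = 1, (-1, -5)->(5, -8): sqrt(45) = 6.708204, (5, -8)->(-6, 4): sqrt(265) = 16.278821, (-6, 4)->(-3, -7): sqrt(130) = 11.401754
Sum = 37.624847
Perimeter = 37.6248

37.6248


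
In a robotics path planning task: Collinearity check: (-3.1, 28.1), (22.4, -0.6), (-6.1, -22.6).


Cross product: (22.4-(-3.1))*((-22.6)-28.1) - ((-0.6)-28.1)*((-6.1)-(-3.1))
= -1378.95

No, not collinear


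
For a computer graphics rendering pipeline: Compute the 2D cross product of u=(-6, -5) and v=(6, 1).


u x v = u_x*v_y - u_y*v_x = (-6)*1 - (-5)*6
= (-6) - (-30) = 24

24


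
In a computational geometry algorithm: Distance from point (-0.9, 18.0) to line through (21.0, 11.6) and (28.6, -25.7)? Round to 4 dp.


|cross product| = 768.23
|line direction| = sqrt(1449.05) = 38.0664
Distance = 768.23/sqrt(1449.05) = 20.1813

20.1813


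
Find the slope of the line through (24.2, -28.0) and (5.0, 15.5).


slope = (y2-y1)/(x2-x1) = (15.5-(-28))/(5-24.2) = 43.5/(-19.2) = -2.2656

-2.2656


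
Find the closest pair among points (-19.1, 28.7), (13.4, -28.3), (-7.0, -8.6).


d(P0,P1) = 65.6144, d(P0,P2) = 39.2135, d(P1,P2) = 28.3593
Closest: P1 and P2

Closest pair: (13.4, -28.3) and (-7.0, -8.6), distance = 28.3593


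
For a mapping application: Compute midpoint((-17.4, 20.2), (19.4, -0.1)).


M = (((-17.4)+19.4)/2, (20.2+(-0.1))/2)
= (1, 10.05)

(1, 10.05)


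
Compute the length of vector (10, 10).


|u| = sqrt(10^2 + 10^2) = sqrt(200) = 14.1421

14.1421


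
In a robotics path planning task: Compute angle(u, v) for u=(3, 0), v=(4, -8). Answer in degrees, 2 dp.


u.v = 12, |u| = sqrt(9) = 3, |v| = sqrt(80) = 8.9443
cos(theta) = u.v/(|u||v|) = 12/sqrt(720) = 0.447214
theta = acos(0.447214) = 63.43 degrees

63.43 degrees


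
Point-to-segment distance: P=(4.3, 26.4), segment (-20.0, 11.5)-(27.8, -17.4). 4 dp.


Project P onto AB: t = 0.2343 (clamped to [0,1])
Closest point on segment: (-8.802, 4.7296)
Distance: 25.3232

25.3232


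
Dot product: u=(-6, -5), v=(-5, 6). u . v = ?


u . v = u_x*v_x + u_y*v_y = (-6)*(-5) + (-5)*6
= 30 + (-30) = 0

0


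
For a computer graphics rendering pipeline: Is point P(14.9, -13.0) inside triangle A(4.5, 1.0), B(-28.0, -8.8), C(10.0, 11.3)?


Cross products: AB x AP = 556.92, BC x BP = -1021.89, CA x CP = 184.12
All same sign? no

No, outside


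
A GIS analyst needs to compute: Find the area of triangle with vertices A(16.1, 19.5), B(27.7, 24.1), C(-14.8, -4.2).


Area = |x_A(y_B-y_C) + x_B(y_C-y_A) + x_C(y_A-y_B)|/2
= |455.63 + (-656.49) + 68.08|/2
= 132.78/2 = 66.39

66.39


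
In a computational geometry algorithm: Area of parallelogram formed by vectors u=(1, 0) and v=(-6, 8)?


|u x v| = |1*8 - 0*(-6)|
= |8 - 0| = 8

8


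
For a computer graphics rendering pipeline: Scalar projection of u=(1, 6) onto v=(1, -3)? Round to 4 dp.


u.v = -17, |v| = sqrt(10) = 3.1623
Scalar projection = u.v / |v| = -17 / sqrt(10) = -5.3759

-5.3759


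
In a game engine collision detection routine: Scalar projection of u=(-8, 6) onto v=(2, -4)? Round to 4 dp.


u.v = -40, |v| = sqrt(20) = 4.4721
Scalar projection = u.v / |v| = -40 / sqrt(20) = -8.9443

-8.9443


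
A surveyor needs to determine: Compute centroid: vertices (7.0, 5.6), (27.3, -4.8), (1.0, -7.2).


Centroid = ((x_A+x_B+x_C)/3, (y_A+y_B+y_C)/3)
= ((7+27.3+1)/3, (5.6+(-4.8)+(-7.2))/3)
= (11.7667, -2.1333)

(11.7667, -2.1333)


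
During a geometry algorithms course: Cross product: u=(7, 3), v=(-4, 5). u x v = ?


u x v = u_x*v_y - u_y*v_x = 7*5 - 3*(-4)
= 35 - (-12) = 47

47


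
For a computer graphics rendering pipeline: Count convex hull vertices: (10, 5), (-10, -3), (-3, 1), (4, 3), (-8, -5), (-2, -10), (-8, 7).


Convex hull vertices (CCW): (-10, -3), (-8, -5), (-2, -10), (10, 5), (-8, 7)
Count = 5

5


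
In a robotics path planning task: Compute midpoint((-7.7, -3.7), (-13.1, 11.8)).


M = (((-7.7)+(-13.1))/2, ((-3.7)+11.8)/2)
= (-10.4, 4.05)

(-10.4, 4.05)


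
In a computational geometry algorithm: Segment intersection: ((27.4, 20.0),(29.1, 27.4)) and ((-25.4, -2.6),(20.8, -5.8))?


Cross products: d1=1213.08, d2=1560.4, d3=352.3, d4=4.98
d1*d2 < 0 and d3*d4 < 0? no

No, they don't intersect


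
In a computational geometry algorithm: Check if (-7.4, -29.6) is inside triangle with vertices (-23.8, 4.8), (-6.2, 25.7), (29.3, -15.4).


Cross products: AB x AP = -948.2, BC x BP = -2012.47, CA x CP = 1495.36
All same sign? no

No, outside


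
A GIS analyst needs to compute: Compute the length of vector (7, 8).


|u| = sqrt(7^2 + 8^2) = sqrt(113) = 10.6301

10.6301


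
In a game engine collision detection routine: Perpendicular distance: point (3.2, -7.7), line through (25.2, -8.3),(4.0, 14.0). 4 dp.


|cross product| = 477.88
|line direction| = sqrt(946.73) = 30.769
Distance = 477.88/sqrt(946.73) = 15.5312

15.5312


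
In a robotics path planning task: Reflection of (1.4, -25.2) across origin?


Reflection over origin: (x,y) -> (-x,-y)
(1.4, -25.2) -> (-1.4, 25.2)

(-1.4, 25.2)


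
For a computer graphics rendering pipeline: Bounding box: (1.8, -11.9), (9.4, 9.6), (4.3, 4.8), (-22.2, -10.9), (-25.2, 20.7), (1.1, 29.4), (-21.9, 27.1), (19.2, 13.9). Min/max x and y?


x range: [-25.2, 19.2]
y range: [-11.9, 29.4]
Bounding box: (-25.2,-11.9) to (19.2,29.4)

(-25.2,-11.9) to (19.2,29.4)


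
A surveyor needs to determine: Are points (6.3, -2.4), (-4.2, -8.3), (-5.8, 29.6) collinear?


Cross product: ((-4.2)-6.3)*(29.6-(-2.4)) - ((-8.3)-(-2.4))*((-5.8)-6.3)
= -407.39

No, not collinear


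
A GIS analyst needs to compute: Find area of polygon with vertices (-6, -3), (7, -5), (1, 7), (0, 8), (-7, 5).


Shoelace sum: ((-6)*(-5) - 7*(-3)) + (7*7 - 1*(-5)) + (1*8 - 0*7) + (0*5 - (-7)*8) + ((-7)*(-3) - (-6)*5)
= 220
Area = |220|/2 = 110

110


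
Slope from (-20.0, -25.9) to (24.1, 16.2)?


slope = (y2-y1)/(x2-x1) = (16.2-(-25.9))/(24.1-(-20)) = 42.1/44.1 = 0.9546

0.9546


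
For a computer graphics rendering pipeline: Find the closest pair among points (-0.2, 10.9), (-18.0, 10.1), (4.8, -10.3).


d(P0,P1) = 17.818, d(P0,P2) = 21.7816, d(P1,P2) = 30.5941
Closest: P0 and P1

Closest pair: (-0.2, 10.9) and (-18.0, 10.1), distance = 17.818


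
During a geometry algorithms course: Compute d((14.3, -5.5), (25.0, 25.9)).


dx=10.7, dy=31.4
d^2 = 10.7^2 + 31.4^2 = 1100.45
d = sqrt(1100.45) = 33.173

33.173


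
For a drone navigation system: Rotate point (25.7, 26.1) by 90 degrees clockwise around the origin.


90° CW: (x,y) -> (y, -x)
(25.7,26.1) -> (26.1, -25.7)

(26.1, -25.7)


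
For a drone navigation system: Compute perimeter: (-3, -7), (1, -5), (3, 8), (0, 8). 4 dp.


Sides: (-3, -7)->(1, -5): sqrt(20) = 4.472136, (1, -5)->(3, 8): sqrt(173) = 13.152946, (3, 8)->(0, 8): sqrt(9) = 3, (0, 8)->(-3, -7): sqrt(234) = 15.297059
Sum = 35.922141
Perimeter = 35.9221

35.9221


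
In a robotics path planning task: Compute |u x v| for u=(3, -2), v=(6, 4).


|u x v| = |3*4 - (-2)*6|
= |12 - (-12)| = 24

24


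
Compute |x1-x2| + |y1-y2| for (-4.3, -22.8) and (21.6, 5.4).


|(-4.3)-21.6| + |(-22.8)-5.4| = 25.9 + 28.2 = 54.1

54.1


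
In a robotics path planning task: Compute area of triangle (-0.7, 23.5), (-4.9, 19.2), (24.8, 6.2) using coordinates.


Area = |x_A(y_B-y_C) + x_B(y_C-y_A) + x_C(y_A-y_B)|/2
= |(-9.1) + 84.77 + 106.64|/2
= 182.31/2 = 91.155

91.155


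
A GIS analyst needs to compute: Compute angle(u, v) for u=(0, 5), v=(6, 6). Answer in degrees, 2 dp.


u.v = 30, |u| = sqrt(25) = 5, |v| = sqrt(72) = 8.4853
cos(theta) = u.v/(|u||v|) = 30/sqrt(1800) = 0.707107
theta = acos(0.707107) = 45 degrees

45 degrees


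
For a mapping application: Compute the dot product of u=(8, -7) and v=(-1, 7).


u . v = u_x*v_x + u_y*v_y = 8*(-1) + (-7)*7
= (-8) + (-49) = -57

-57


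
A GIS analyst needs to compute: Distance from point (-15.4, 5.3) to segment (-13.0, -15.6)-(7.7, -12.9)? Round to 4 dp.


Project P onto AB: t = 0.0155 (clamped to [0,1])
Closest point on segment: (-12.6794, -15.5582)
Distance: 21.0349

21.0349


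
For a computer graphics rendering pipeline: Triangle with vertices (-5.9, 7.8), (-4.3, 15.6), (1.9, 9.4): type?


Side lengths squared: AB^2=63.4, BC^2=76.88, CA^2=63.4
Sorted: [63.4, 63.4, 76.88]
By sides: Isosceles, By angles: Acute

Isosceles, Acute


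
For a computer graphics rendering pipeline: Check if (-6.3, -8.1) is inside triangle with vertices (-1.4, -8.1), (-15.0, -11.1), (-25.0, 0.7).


Cross products: AB x AP = -14.7, BC x BP = -132.66, CA x CP = -43.12
All same sign? yes

Yes, inside


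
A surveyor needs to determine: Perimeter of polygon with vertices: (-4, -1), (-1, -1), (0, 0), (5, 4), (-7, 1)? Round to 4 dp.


Sides: (-4, -1)->(-1, -1): sqrt(9) = 3, (-1, -1)->(0, 0): sqrt(2) = 1.414214, (0, 0)->(5, 4): sqrt(41) = 6.403124, (5, 4)->(-7, 1): sqrt(153) = 12.369317, (-7, 1)->(-4, -1): sqrt(13) = 3.605551
Sum = 26.792206
Perimeter = 26.7922

26.7922


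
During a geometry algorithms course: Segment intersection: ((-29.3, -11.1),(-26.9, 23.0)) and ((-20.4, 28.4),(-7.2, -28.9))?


Cross products: d1=-1031.37, d2=-443.73, d3=-208.69, d4=-796.33
d1*d2 < 0 and d3*d4 < 0? no

No, they don't intersect


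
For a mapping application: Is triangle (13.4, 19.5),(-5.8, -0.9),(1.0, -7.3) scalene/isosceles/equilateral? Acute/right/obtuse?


Side lengths squared: AB^2=784.8, BC^2=87.2, CA^2=872
Sorted: [87.2, 784.8, 872]
By sides: Scalene, By angles: Right

Scalene, Right


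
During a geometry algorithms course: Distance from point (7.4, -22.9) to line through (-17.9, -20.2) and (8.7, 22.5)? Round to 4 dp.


|cross product| = 1152.13
|line direction| = sqrt(2530.85) = 50.3076
Distance = 1152.13/sqrt(2530.85) = 22.9017

22.9017


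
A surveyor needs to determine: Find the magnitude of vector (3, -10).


|u| = sqrt(3^2 + (-10)^2) = sqrt(109) = 10.4403

10.4403


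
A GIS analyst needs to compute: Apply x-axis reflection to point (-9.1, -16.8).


Reflection over x-axis: (x,y) -> (x,-y)
(-9.1, -16.8) -> (-9.1, 16.8)

(-9.1, 16.8)


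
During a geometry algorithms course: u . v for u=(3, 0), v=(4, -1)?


u . v = u_x*v_x + u_y*v_y = 3*4 + 0*(-1)
= 12 + 0 = 12

12


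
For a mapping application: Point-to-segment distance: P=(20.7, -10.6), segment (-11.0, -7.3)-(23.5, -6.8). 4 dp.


Project P onto AB: t = 0.9173 (clamped to [0,1])
Closest point on segment: (20.6455, -6.8414)
Distance: 3.759

3.759


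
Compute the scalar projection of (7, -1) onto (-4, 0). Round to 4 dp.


u.v = -28, |v| = sqrt(16) = 4
Scalar projection = u.v / |v| = -28 / sqrt(16) = -7

-7


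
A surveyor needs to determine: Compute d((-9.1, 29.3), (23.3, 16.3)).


dx=32.4, dy=-13
d^2 = 32.4^2 + (-13)^2 = 1218.76
d = sqrt(1218.76) = 34.9107

34.9107


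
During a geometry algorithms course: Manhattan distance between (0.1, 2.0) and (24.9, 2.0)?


|0.1-24.9| + |2-2| = 24.8 + 0 = 24.8

24.8


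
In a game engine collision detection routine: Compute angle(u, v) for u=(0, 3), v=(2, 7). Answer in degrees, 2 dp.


u.v = 21, |u| = sqrt(9) = 3, |v| = sqrt(53) = 7.2801
cos(theta) = u.v/(|u||v|) = 21/sqrt(477) = 0.961524
theta = acos(0.961524) = 15.95 degrees

15.95 degrees


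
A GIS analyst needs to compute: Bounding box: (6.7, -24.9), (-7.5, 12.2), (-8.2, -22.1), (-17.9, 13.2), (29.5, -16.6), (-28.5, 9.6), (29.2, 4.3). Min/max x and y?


x range: [-28.5, 29.5]
y range: [-24.9, 13.2]
Bounding box: (-28.5,-24.9) to (29.5,13.2)

(-28.5,-24.9) to (29.5,13.2)


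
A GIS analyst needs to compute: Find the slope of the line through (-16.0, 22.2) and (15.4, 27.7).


slope = (y2-y1)/(x2-x1) = (27.7-22.2)/(15.4-(-16)) = 5.5/31.4 = 0.1752

0.1752


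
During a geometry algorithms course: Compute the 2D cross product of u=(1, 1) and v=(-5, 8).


u x v = u_x*v_y - u_y*v_x = 1*8 - 1*(-5)
= 8 - (-5) = 13

13


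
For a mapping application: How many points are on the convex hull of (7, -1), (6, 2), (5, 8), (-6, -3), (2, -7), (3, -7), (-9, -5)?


Convex hull vertices (CCW): (-9, -5), (2, -7), (3, -7), (7, -1), (5, 8)
Count = 5

5


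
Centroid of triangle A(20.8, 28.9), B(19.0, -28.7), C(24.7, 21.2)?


Centroid = ((x_A+x_B+x_C)/3, (y_A+y_B+y_C)/3)
= ((20.8+19+24.7)/3, (28.9+(-28.7)+21.2)/3)
= (21.5, 7.1333)

(21.5, 7.1333)


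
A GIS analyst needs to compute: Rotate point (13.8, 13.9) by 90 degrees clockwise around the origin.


90° CW: (x,y) -> (y, -x)
(13.8,13.9) -> (13.9, -13.8)

(13.9, -13.8)


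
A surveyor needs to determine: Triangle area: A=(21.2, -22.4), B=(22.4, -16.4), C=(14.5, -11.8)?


Area = |x_A(y_B-y_C) + x_B(y_C-y_A) + x_C(y_A-y_B)|/2
= |(-97.52) + 237.44 + (-87)|/2
= 52.92/2 = 26.46

26.46


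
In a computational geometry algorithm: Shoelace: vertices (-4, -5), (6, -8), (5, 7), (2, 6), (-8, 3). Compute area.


Shoelace sum: ((-4)*(-8) - 6*(-5)) + (6*7 - 5*(-8)) + (5*6 - 2*7) + (2*3 - (-8)*6) + ((-8)*(-5) - (-4)*3)
= 266
Area = |266|/2 = 133

133


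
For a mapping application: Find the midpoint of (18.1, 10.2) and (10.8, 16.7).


M = ((18.1+10.8)/2, (10.2+16.7)/2)
= (14.45, 13.45)

(14.45, 13.45)


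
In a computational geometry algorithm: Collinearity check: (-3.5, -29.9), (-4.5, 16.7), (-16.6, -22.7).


Cross product: ((-4.5)-(-3.5))*((-22.7)-(-29.9)) - (16.7-(-29.9))*((-16.6)-(-3.5))
= 603.26

No, not collinear


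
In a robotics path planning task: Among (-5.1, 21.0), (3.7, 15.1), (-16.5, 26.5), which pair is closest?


d(P0,P1) = 10.5948, d(P0,P2) = 12.6574, d(P1,P2) = 23.1948
Closest: P0 and P1

Closest pair: (-5.1, 21.0) and (3.7, 15.1), distance = 10.5948


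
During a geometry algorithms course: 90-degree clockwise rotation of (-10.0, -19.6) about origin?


90° CW: (x,y) -> (y, -x)
(-10,-19.6) -> (-19.6, 10)

(-19.6, 10)


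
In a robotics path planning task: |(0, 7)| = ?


|u| = sqrt(0^2 + 7^2) = sqrt(49) = 7

7


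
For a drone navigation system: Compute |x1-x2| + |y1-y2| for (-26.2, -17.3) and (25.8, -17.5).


|(-26.2)-25.8| + |(-17.3)-(-17.5)| = 52 + 0.2 = 52.2

52.2


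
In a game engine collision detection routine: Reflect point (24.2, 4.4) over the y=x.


Reflection over y=x: (x,y) -> (y,x)
(24.2, 4.4) -> (4.4, 24.2)

(4.4, 24.2)


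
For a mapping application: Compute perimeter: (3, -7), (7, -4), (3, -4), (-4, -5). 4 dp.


Sides: (3, -7)->(7, -4): sqrt(25) = 5, (7, -4)->(3, -4): sqrt(16) = 4, (3, -4)->(-4, -5): sqrt(50) = 7.071068, (-4, -5)->(3, -7): sqrt(53) = 7.28011
Sum = 23.351178
Perimeter = 23.3512

23.3512


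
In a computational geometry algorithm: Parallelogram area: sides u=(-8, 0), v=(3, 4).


|u x v| = |(-8)*4 - 0*3|
= |(-32) - 0| = 32

32


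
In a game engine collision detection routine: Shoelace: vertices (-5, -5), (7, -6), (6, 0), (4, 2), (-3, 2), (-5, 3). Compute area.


Shoelace sum: ((-5)*(-6) - 7*(-5)) + (7*0 - 6*(-6)) + (6*2 - 4*0) + (4*2 - (-3)*2) + ((-3)*3 - (-5)*2) + ((-5)*(-5) - (-5)*3)
= 168
Area = |168|/2 = 84

84


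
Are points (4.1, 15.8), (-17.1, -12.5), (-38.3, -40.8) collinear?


Cross product: ((-17.1)-4.1)*((-40.8)-15.8) - ((-12.5)-15.8)*((-38.3)-4.1)
= 0

Yes, collinear


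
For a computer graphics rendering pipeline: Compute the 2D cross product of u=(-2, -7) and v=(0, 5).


u x v = u_x*v_y - u_y*v_x = (-2)*5 - (-7)*0
= (-10) - 0 = -10

-10


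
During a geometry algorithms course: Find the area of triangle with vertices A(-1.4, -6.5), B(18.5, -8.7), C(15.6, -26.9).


Area = |x_A(y_B-y_C) + x_B(y_C-y_A) + x_C(y_A-y_B)|/2
= |(-25.48) + (-377.4) + 34.32|/2
= 368.56/2 = 184.28

184.28


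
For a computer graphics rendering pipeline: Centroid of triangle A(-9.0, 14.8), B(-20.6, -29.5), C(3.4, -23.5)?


Centroid = ((x_A+x_B+x_C)/3, (y_A+y_B+y_C)/3)
= (((-9)+(-20.6)+3.4)/3, (14.8+(-29.5)+(-23.5))/3)
= (-8.7333, -12.7333)

(-8.7333, -12.7333)


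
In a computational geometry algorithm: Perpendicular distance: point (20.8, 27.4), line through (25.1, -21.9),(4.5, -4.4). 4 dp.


|cross product| = 940.33
|line direction| = sqrt(730.61) = 27.0298
Distance = 940.33/sqrt(730.61) = 34.7886

34.7886


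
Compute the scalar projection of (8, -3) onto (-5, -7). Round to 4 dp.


u.v = -19, |v| = sqrt(74) = 8.6023
Scalar projection = u.v / |v| = -19 / sqrt(74) = -2.2087

-2.2087


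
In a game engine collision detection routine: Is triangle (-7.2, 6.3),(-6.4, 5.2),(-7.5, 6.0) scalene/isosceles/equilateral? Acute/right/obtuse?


Side lengths squared: AB^2=1.85, BC^2=1.85, CA^2=0.18
Sorted: [0.18, 1.85, 1.85]
By sides: Isosceles, By angles: Acute

Isosceles, Acute


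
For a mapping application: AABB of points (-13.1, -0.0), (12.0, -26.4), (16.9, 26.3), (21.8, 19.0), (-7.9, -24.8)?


x range: [-13.1, 21.8]
y range: [-26.4, 26.3]
Bounding box: (-13.1,-26.4) to (21.8,26.3)

(-13.1,-26.4) to (21.8,26.3)


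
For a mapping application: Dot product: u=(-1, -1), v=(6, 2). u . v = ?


u . v = u_x*v_x + u_y*v_y = (-1)*6 + (-1)*2
= (-6) + (-2) = -8

-8


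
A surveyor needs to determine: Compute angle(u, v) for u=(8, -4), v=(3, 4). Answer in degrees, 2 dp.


u.v = 8, |u| = sqrt(80) = 8.9443, |v| = sqrt(25) = 5
cos(theta) = u.v/(|u||v|) = 8/sqrt(2000) = 0.178885
theta = acos(0.178885) = 79.7 degrees

79.7 degrees


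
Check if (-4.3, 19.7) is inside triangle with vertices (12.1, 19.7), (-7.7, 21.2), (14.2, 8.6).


Cross products: AB x AP = 24.6, BC x BP = 9.99, CA x CP = 182.04
All same sign? yes

Yes, inside


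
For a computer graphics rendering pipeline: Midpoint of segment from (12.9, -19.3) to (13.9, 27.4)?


M = ((12.9+13.9)/2, ((-19.3)+27.4)/2)
= (13.4, 4.05)

(13.4, 4.05)


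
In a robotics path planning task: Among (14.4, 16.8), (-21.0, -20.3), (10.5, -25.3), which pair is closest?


d(P0,P1) = 51.2793, d(P0,P2) = 42.2803, d(P1,P2) = 31.8944
Closest: P1 and P2

Closest pair: (-21.0, -20.3) and (10.5, -25.3), distance = 31.8944


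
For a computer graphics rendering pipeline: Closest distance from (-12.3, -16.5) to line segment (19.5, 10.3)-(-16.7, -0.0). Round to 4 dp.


Project P onto AB: t = 1 (clamped to [0,1])
Closest point on segment: (-16.7, 0)
Distance: 17.0766

17.0766


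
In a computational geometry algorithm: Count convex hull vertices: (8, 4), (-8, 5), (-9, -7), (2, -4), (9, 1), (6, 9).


Convex hull vertices (CCW): (-9, -7), (2, -4), (9, 1), (8, 4), (6, 9), (-8, 5)
Count = 6

6


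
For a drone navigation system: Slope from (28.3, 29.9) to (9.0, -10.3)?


slope = (y2-y1)/(x2-x1) = ((-10.3)-29.9)/(9-28.3) = (-40.2)/(-19.3) = 2.0829

2.0829


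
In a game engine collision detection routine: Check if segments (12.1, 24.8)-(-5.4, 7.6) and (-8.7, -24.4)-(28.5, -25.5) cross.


Cross products: d1=1853.12, d2=1194.03, d3=503.24, d4=1162.33
d1*d2 < 0 and d3*d4 < 0? no

No, they don't intersect


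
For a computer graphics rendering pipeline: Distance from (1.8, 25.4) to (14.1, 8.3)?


dx=12.3, dy=-17.1
d^2 = 12.3^2 + (-17.1)^2 = 443.7
d = sqrt(443.7) = 21.0642

21.0642


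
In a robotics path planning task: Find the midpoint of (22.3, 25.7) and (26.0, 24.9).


M = ((22.3+26)/2, (25.7+24.9)/2)
= (24.15, 25.3)

(24.15, 25.3)


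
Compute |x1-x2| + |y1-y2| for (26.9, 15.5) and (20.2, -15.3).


|26.9-20.2| + |15.5-(-15.3)| = 6.7 + 30.8 = 37.5

37.5


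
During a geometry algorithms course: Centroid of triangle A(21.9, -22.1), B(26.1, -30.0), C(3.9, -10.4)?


Centroid = ((x_A+x_B+x_C)/3, (y_A+y_B+y_C)/3)
= ((21.9+26.1+3.9)/3, ((-22.1)+(-30)+(-10.4))/3)
= (17.3, -20.8333)

(17.3, -20.8333)


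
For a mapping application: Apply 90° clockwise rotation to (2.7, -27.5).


90° CW: (x,y) -> (y, -x)
(2.7,-27.5) -> (-27.5, -2.7)

(-27.5, -2.7)


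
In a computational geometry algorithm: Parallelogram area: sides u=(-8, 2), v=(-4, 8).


|u x v| = |(-8)*8 - 2*(-4)|
= |(-64) - (-8)| = 56

56


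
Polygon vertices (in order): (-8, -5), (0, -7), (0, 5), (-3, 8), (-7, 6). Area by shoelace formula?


Shoelace sum: ((-8)*(-7) - 0*(-5)) + (0*5 - 0*(-7)) + (0*8 - (-3)*5) + ((-3)*6 - (-7)*8) + ((-7)*(-5) - (-8)*6)
= 192
Area = |192|/2 = 96

96


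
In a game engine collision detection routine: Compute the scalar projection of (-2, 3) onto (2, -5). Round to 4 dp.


u.v = -19, |v| = sqrt(29) = 5.3852
Scalar projection = u.v / |v| = -19 / sqrt(29) = -3.5282

-3.5282


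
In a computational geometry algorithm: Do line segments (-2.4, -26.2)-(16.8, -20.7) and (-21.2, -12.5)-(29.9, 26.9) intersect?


Cross products: d1=-1440.79, d2=-1916.22, d3=366.44, d4=841.87
d1*d2 < 0 and d3*d4 < 0? no

No, they don't intersect


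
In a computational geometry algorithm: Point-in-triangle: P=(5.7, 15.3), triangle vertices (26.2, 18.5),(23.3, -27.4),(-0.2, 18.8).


Cross products: AB x AP = -931.67, BC x BP = -190.33, CA x CP = -90.63
All same sign? yes

Yes, inside


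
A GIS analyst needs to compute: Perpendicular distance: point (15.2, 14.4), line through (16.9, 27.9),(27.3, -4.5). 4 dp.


|cross product| = 195.48
|line direction| = sqrt(1157.92) = 34.0282
Distance = 195.48/sqrt(1157.92) = 5.7446

5.7446


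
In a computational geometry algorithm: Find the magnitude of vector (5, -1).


|u| = sqrt(5^2 + (-1)^2) = sqrt(26) = 5.099

5.099


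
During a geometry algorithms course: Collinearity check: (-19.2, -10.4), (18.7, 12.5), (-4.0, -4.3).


Cross product: (18.7-(-19.2))*((-4.3)-(-10.4)) - (12.5-(-10.4))*((-4)-(-19.2))
= -116.89

No, not collinear


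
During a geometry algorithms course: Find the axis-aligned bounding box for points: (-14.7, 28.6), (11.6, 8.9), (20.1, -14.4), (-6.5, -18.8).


x range: [-14.7, 20.1]
y range: [-18.8, 28.6]
Bounding box: (-14.7,-18.8) to (20.1,28.6)

(-14.7,-18.8) to (20.1,28.6)


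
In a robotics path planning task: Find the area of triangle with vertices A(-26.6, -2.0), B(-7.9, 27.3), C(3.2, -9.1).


Area = |x_A(y_B-y_C) + x_B(y_C-y_A) + x_C(y_A-y_B)|/2
= |(-968.24) + 56.09 + (-93.76)|/2
= 1005.91/2 = 502.955

502.955


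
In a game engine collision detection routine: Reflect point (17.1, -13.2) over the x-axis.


Reflection over x-axis: (x,y) -> (x,-y)
(17.1, -13.2) -> (17.1, 13.2)

(17.1, 13.2)


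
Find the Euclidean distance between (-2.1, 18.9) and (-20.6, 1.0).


dx=-18.5, dy=-17.9
d^2 = (-18.5)^2 + (-17.9)^2 = 662.66
d = sqrt(662.66) = 25.7422

25.7422


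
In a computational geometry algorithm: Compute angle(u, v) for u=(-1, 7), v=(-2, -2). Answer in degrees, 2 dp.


u.v = -12, |u| = sqrt(50) = 7.0711, |v| = sqrt(8) = 2.8284
cos(theta) = u.v/(|u||v|) = -12/sqrt(400) = -0.6
theta = acos(-0.6) = 126.87 degrees

126.87 degrees


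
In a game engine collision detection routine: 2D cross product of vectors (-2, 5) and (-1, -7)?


u x v = u_x*v_y - u_y*v_x = (-2)*(-7) - 5*(-1)
= 14 - (-5) = 19

19


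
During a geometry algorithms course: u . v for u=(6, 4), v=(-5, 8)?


u . v = u_x*v_x + u_y*v_y = 6*(-5) + 4*8
= (-30) + 32 = 2

2


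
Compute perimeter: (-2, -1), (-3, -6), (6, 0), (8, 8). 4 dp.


Sides: (-2, -1)->(-3, -6): sqrt(26) = 5.09902, (-3, -6)->(6, 0): sqrt(117) = 10.816654, (6, 0)->(8, 8): sqrt(68) = 8.246211, (8, 8)->(-2, -1): sqrt(181) = 13.453624
Sum = 37.615509
Perimeter = 37.6155

37.6155


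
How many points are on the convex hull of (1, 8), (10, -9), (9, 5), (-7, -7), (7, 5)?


Convex hull vertices (CCW): (-7, -7), (10, -9), (9, 5), (1, 8)
Count = 4

4


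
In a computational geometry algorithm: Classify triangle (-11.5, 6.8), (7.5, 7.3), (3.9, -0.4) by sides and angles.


Side lengths squared: AB^2=361.25, BC^2=72.25, CA^2=289
Sorted: [72.25, 289, 361.25]
By sides: Scalene, By angles: Right

Scalene, Right


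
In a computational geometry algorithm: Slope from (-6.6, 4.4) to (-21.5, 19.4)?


slope = (y2-y1)/(x2-x1) = (19.4-4.4)/((-21.5)-(-6.6)) = 15/(-14.9) = -1.0067

-1.0067


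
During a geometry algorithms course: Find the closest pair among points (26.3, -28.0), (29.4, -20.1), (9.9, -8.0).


d(P0,P1) = 8.4865, d(P0,P2) = 25.8643, d(P1,P2) = 22.9491
Closest: P0 and P1

Closest pair: (26.3, -28.0) and (29.4, -20.1), distance = 8.4865


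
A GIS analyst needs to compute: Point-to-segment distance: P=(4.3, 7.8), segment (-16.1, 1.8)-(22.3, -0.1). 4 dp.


Project P onto AB: t = 0.5222 (clamped to [0,1])
Closest point on segment: (3.954, 0.8077)
Distance: 7.0008

7.0008


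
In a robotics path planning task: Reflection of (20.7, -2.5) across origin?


Reflection over origin: (x,y) -> (-x,-y)
(20.7, -2.5) -> (-20.7, 2.5)

(-20.7, 2.5)


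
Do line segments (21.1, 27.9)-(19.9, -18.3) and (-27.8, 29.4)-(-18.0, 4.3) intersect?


Cross products: d1=1212.69, d2=729.81, d3=-2260.98, d4=-1778.1
d1*d2 < 0 and d3*d4 < 0? no

No, they don't intersect


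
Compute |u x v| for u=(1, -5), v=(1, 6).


|u x v| = |1*6 - (-5)*1|
= |6 - (-5)| = 11

11


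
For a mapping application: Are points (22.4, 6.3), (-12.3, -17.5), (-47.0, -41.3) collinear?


Cross product: ((-12.3)-22.4)*((-41.3)-6.3) - ((-17.5)-6.3)*((-47)-22.4)
= 0

Yes, collinear


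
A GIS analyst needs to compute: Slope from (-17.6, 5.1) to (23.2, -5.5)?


slope = (y2-y1)/(x2-x1) = ((-5.5)-5.1)/(23.2-(-17.6)) = (-10.6)/40.8 = -0.2598

-0.2598


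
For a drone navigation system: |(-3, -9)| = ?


|u| = sqrt((-3)^2 + (-9)^2) = sqrt(90) = 9.4868

9.4868


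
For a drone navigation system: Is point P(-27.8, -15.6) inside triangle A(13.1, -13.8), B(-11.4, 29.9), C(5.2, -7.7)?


Cross products: AB x AP = 1831.43, BC x BP = -1371.94, CA x CP = -263.71
All same sign? no

No, outside


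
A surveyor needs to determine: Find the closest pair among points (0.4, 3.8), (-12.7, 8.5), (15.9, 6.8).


d(P0,P1) = 13.9176, d(P0,P2) = 15.7877, d(P1,P2) = 28.6505
Closest: P0 and P1

Closest pair: (0.4, 3.8) and (-12.7, 8.5), distance = 13.9176


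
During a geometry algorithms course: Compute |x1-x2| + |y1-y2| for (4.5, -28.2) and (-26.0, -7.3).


|4.5-(-26)| + |(-28.2)-(-7.3)| = 30.5 + 20.9 = 51.4

51.4


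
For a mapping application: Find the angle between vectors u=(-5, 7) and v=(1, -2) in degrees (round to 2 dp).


u.v = -19, |u| = sqrt(74) = 8.6023, |v| = sqrt(5) = 2.2361
cos(theta) = u.v/(|u||v|) = -19/sqrt(370) = -0.987763
theta = acos(-0.987763) = 171.03 degrees

171.03 degrees


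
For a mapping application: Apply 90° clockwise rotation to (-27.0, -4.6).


90° CW: (x,y) -> (y, -x)
(-27,-4.6) -> (-4.6, 27)

(-4.6, 27)


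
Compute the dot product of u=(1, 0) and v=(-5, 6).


u . v = u_x*v_x + u_y*v_y = 1*(-5) + 0*6
= (-5) + 0 = -5

-5


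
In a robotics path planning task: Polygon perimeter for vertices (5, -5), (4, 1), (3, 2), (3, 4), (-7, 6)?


Sides: (5, -5)->(4, 1): sqrt(37) = 6.082763, (4, 1)->(3, 2): sqrt(2) = 1.414214, (3, 2)->(3, 4): sqrt(4) = 2, (3, 4)->(-7, 6): sqrt(104) = 10.198039, (-7, 6)->(5, -5): sqrt(265) = 16.278821
Sum = 35.973837
Perimeter = 35.9738

35.9738


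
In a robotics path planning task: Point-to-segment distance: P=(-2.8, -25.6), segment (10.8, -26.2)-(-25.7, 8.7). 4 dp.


Project P onto AB: t = 0.2029 (clamped to [0,1])
Closest point on segment: (3.3957, -19.1203)
Distance: 8.9651

8.9651


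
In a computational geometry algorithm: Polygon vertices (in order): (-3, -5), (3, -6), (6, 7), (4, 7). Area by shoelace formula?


Shoelace sum: ((-3)*(-6) - 3*(-5)) + (3*7 - 6*(-6)) + (6*7 - 4*7) + (4*(-5) - (-3)*7)
= 105
Area = |105|/2 = 52.5

52.5


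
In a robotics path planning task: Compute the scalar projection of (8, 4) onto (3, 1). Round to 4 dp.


u.v = 28, |v| = sqrt(10) = 3.1623
Scalar projection = u.v / |v| = 28 / sqrt(10) = 8.8544

8.8544


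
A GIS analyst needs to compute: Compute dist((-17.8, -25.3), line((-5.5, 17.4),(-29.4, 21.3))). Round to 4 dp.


|cross product| = 1068.5
|line direction| = sqrt(586.42) = 24.2161
Distance = 1068.5/sqrt(586.42) = 44.1235

44.1235


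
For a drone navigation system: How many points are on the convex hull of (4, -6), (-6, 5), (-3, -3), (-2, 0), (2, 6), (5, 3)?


Convex hull vertices (CCW): (-6, 5), (-3, -3), (4, -6), (5, 3), (2, 6)
Count = 5

5


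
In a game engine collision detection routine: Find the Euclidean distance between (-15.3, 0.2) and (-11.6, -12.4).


dx=3.7, dy=-12.6
d^2 = 3.7^2 + (-12.6)^2 = 172.45
d = sqrt(172.45) = 13.132

13.132


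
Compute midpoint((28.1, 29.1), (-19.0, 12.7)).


M = ((28.1+(-19))/2, (29.1+12.7)/2)
= (4.55, 20.9)

(4.55, 20.9)


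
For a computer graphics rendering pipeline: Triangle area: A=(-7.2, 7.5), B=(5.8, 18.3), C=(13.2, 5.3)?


Area = |x_A(y_B-y_C) + x_B(y_C-y_A) + x_C(y_A-y_B)|/2
= |(-93.6) + (-12.76) + (-142.56)|/2
= 248.92/2 = 124.46

124.46


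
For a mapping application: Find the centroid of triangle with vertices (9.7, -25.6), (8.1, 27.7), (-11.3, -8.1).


Centroid = ((x_A+x_B+x_C)/3, (y_A+y_B+y_C)/3)
= ((9.7+8.1+(-11.3))/3, ((-25.6)+27.7+(-8.1))/3)
= (2.1667, -2)

(2.1667, -2)


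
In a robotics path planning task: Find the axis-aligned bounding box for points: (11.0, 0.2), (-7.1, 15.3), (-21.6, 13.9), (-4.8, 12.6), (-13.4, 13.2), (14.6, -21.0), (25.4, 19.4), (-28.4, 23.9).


x range: [-28.4, 25.4]
y range: [-21, 23.9]
Bounding box: (-28.4,-21) to (25.4,23.9)

(-28.4,-21) to (25.4,23.9)


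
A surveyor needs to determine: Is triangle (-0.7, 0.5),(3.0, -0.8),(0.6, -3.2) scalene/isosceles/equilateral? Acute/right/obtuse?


Side lengths squared: AB^2=15.38, BC^2=11.52, CA^2=15.38
Sorted: [11.52, 15.38, 15.38]
By sides: Isosceles, By angles: Acute

Isosceles, Acute


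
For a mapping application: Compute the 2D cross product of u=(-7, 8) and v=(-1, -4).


u x v = u_x*v_y - u_y*v_x = (-7)*(-4) - 8*(-1)
= 28 - (-8) = 36

36


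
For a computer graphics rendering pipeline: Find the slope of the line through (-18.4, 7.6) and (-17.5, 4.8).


slope = (y2-y1)/(x2-x1) = (4.8-7.6)/((-17.5)-(-18.4)) = (-2.8)/0.9 = -3.1111

-3.1111


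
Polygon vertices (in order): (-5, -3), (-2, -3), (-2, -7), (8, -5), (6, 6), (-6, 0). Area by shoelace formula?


Shoelace sum: ((-5)*(-3) - (-2)*(-3)) + ((-2)*(-7) - (-2)*(-3)) + ((-2)*(-5) - 8*(-7)) + (8*6 - 6*(-5)) + (6*0 - (-6)*6) + ((-6)*(-3) - (-5)*0)
= 215
Area = |215|/2 = 107.5

107.5


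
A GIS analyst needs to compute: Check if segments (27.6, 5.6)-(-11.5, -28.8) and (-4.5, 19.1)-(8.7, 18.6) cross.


Cross products: d1=-162.15, d2=-635.78, d3=-1632.09, d4=-1158.46
d1*d2 < 0 and d3*d4 < 0? no

No, they don't intersect


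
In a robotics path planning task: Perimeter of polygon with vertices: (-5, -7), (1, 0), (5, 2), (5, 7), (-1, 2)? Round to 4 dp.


Sides: (-5, -7)->(1, 0): sqrt(85) = 9.219544, (1, 0)->(5, 2): sqrt(20) = 4.472136, (5, 2)->(5, 7): sqrt(25) = 5, (5, 7)->(-1, 2): sqrt(61) = 7.81025, (-1, 2)->(-5, -7): sqrt(97) = 9.848858
Sum = 36.350788
Perimeter = 36.3508

36.3508


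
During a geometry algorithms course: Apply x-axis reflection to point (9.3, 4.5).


Reflection over x-axis: (x,y) -> (x,-y)
(9.3, 4.5) -> (9.3, -4.5)

(9.3, -4.5)


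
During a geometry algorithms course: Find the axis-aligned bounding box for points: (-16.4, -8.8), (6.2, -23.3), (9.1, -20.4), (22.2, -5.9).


x range: [-16.4, 22.2]
y range: [-23.3, -5.9]
Bounding box: (-16.4,-23.3) to (22.2,-5.9)

(-16.4,-23.3) to (22.2,-5.9)


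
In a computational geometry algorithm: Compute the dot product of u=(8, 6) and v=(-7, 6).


u . v = u_x*v_x + u_y*v_y = 8*(-7) + 6*6
= (-56) + 36 = -20

-20


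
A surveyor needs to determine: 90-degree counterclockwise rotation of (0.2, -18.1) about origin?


90° CCW: (x,y) -> (-y, x)
(0.2,-18.1) -> (18.1, 0.2)

(18.1, 0.2)


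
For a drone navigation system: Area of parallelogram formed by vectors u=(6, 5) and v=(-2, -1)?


|u x v| = |6*(-1) - 5*(-2)|
= |(-6) - (-10)| = 4

4


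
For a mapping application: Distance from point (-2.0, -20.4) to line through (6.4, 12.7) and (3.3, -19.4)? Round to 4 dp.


|cross product| = 167.03
|line direction| = sqrt(1040.02) = 32.2493
Distance = 167.03/sqrt(1040.02) = 5.1793

5.1793


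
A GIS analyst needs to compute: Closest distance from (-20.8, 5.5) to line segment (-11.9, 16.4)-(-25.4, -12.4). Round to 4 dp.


Project P onto AB: t = 0.4291 (clamped to [0,1])
Closest point on segment: (-17.6922, 4.0432)
Distance: 3.4323

3.4323


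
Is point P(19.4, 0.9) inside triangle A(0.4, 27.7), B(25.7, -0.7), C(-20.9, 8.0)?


Cross products: AB x AP = -138.44, BC x BP = -19.75, CA x CP = -945.14
All same sign? yes

Yes, inside


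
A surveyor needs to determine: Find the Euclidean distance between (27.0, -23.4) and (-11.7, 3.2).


dx=-38.7, dy=26.6
d^2 = (-38.7)^2 + 26.6^2 = 2205.25
d = sqrt(2205.25) = 46.9601

46.9601


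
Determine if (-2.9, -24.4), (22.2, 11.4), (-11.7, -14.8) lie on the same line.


Cross product: (22.2-(-2.9))*((-14.8)-(-24.4)) - (11.4-(-24.4))*((-11.7)-(-2.9))
= 556

No, not collinear


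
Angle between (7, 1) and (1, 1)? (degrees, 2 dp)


u.v = 8, |u| = sqrt(50) = 7.0711, |v| = sqrt(2) = 1.4142
cos(theta) = u.v/(|u||v|) = 8/sqrt(100) = 0.8
theta = acos(0.8) = 36.87 degrees

36.87 degrees


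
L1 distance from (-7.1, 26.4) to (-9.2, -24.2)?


|(-7.1)-(-9.2)| + |26.4-(-24.2)| = 2.1 + 50.6 = 52.7

52.7


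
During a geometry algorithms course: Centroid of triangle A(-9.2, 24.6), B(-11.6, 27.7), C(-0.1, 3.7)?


Centroid = ((x_A+x_B+x_C)/3, (y_A+y_B+y_C)/3)
= (((-9.2)+(-11.6)+(-0.1))/3, (24.6+27.7+3.7)/3)
= (-6.9667, 18.6667)

(-6.9667, 18.6667)


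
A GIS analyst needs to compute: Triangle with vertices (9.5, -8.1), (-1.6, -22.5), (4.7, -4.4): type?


Side lengths squared: AB^2=330.57, BC^2=367.3, CA^2=36.73
Sorted: [36.73, 330.57, 367.3]
By sides: Scalene, By angles: Right

Scalene, Right


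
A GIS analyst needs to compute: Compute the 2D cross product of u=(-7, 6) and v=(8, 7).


u x v = u_x*v_y - u_y*v_x = (-7)*7 - 6*8
= (-49) - 48 = -97

-97
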